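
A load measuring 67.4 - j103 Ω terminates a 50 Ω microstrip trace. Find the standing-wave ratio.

VSWR ≈ 5.04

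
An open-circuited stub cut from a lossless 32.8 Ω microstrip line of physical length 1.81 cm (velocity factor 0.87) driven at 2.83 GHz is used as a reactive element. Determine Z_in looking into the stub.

Z_in ≈ −j11.5 Ω

λ = v/f = 0.87·c / 2.83 GHz = 0.0922 m
βl = 2π·l/λ = 2π × 0.196 = 70.7°
tan(βl) = 2.85
For an open-circuited stub, Z_in = −jZ_0·cot(βl) = −jZ_0/tan(βl)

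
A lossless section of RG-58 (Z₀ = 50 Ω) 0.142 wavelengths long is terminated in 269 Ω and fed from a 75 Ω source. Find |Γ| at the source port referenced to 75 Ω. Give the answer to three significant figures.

βl = 2π × 0.142 = 51.1°
tan(βl) = 1.24
Z_in = Z_0·(Z_L + jZ_0·tanβl)/(Z_0 + jZ_L·tanβl) = 15 − j38.1 Ω
Γ_s = (Z_in − Z_s)/(Z_in + Z_s) = (-60 − j38.1)/(90 − j38.1), |Γ_s| = 0.727

|Γ| ≈ 0.727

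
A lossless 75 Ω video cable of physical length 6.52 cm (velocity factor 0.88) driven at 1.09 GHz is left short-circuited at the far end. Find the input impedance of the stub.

Z_in ≈ −j619 Ω

λ = v/f = 0.88·c / 1.09 GHz = 0.242 m
βl = 2π·l/λ = 2π × 0.269 = 96.9°
tan(βl) = -8.25
For a short-circuited stub, Z_in = jZ_0·tan(βl)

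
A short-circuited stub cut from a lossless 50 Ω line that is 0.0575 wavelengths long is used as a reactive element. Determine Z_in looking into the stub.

Z_in ≈ +j18.9 Ω

βl = 2π × 0.0575 = 20.7°
tan(βl) = 0.378
For a short-circuited stub, Z_in = jZ_0·tan(βl)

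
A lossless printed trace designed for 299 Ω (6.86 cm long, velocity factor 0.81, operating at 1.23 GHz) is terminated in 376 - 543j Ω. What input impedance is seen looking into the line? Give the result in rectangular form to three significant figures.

Z_in ≈ 198 + j385 Ω

λ = v/f = 0.81·c / 1.23 GHz = 0.198 m
βl = 2π·l/λ = 2π × 0.347 = 125°
tan(βl) = tan(125°) = -1.43
Z_in = Z_0·(Z_L + jZ_0·tanβl)/(Z_0 + jZ_L·tanβl)
     = 299·(376 − j970)/(-476 − j537)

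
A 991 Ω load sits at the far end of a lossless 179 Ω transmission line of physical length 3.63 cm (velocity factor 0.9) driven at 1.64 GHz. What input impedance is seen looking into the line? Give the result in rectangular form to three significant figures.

Z_in ≈ 33.4 − j32.4 Ω

λ = v/f = 0.9·c / 1.64 GHz = 0.165 m
βl = 2π·l/λ = 2π × 0.22 = 79.4°
tan(βl) = tan(79.4°) = 5.33
Z_in = Z_0·(Z_L + jZ_0·tanβl)/(Z_0 + jZ_L·tanβl)
     = 179·(991 + j954)/(179 + j5280)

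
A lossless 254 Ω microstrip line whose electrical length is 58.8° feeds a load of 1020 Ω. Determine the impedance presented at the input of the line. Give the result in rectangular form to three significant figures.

tan(βl) = tan(58.8°) = 1.65
Z_in = Z_0·(Z_L + jZ_0·tanβl)/(Z_0 + jZ_L·tanβl)
     = 254·(1020 + j419)/(254 + j1680)

Z_in ≈ 84.5 − j141 Ω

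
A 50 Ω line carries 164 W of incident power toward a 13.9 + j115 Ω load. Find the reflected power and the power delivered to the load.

P_reflected ≈ 138 W; P_delivered ≈ 26.3 W

|Γ| = |(-36.1 + j115)/(63.9 + j115)| = 0.916
|Γ|² = 0.839
P_refl = |Γ|²·P_inc = 138 W, P_del = (1 − |Γ|²)·P_inc = 26.3 W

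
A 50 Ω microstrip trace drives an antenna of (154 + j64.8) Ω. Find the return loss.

RL ≈ 4.84 dB

Γ = (104 + j64.8)/(204 + j64.8), |Γ| = 0.572
RL = −20·log₁₀|Γ| = −20·log₁₀(0.572)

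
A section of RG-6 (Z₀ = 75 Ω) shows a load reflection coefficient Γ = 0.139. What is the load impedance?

Z_L ≈ 99.2 Ω

Z_L = Z_0·(1 + Γ)/(1 − Γ) = 75·(1.14)/(0.861)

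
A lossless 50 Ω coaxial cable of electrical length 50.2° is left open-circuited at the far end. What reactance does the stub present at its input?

tan(βl) = 1.2
For an open-circuited stub, Z_in = −jZ_0·cot(βl) = −jZ_0/tan(βl)

X_in ≈ -41.7 Ω (capacitive)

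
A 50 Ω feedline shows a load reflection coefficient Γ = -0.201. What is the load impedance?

Z_L ≈ 33.3 Ω

Z_L = Z_0·(1 + Γ)/(1 − Γ) = 50·(0.799)/(1.2)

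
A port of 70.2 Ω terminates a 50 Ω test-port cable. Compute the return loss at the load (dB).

RL ≈ 15.5 dB

Γ = (70.2 − 50)/(70.2 + 50) = 0.168
RL = −20·log₁₀|Γ| = −20·log₁₀(0.168)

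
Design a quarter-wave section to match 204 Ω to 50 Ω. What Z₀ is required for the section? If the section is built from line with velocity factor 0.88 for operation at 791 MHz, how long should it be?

Z_qwt = √(Z_0·R_L) = √(50 × 204) = √10200
λ = 0.88·c/f = 0.334 m, so l = λ/4 = 0.0834 m

Z_qwt ≈ 101 Ω; length ≈ 8.34 cm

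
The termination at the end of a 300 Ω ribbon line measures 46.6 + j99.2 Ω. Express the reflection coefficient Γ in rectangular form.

Γ ≈ -0.6 + j0.458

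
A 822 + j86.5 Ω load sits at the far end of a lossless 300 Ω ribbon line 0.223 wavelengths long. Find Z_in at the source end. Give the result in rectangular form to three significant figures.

βl = 2π × 0.223 = 80.3°
tan(βl) = tan(80.3°) = 5.84
Z_in = Z_0·(Z_L + jZ_0·tanβl)/(Z_0 + jZ_L·tanβl)
     = 300·(822 + j1840)/(-205 + j4800)

Z_in ≈ 112 − j56.2 Ω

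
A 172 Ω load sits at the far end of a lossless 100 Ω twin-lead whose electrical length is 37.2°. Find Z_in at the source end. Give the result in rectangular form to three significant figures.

tan(βl) = tan(37.2°) = 0.759
Z_in = Z_0·(Z_L + jZ_0·tanβl)/(Z_0 + jZ_L·tanβl)
     = 100·(172 + j75.9)/(100 + j131)

Z_in ≈ 100 − j55 Ω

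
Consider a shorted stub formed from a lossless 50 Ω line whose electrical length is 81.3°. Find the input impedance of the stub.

tan(βl) = 6.54
For a shorted stub, Z_in = jZ_0·tan(βl)

Z_in ≈ +j327 Ω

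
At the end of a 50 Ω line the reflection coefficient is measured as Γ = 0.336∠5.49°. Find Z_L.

Z_L = Z_0·(1 + Γ)/(1 − Γ) = 50·(1.33 + j0.0321)/(0.666 − j0.0321)

Z_L ≈ 99.9 + j7.24 Ω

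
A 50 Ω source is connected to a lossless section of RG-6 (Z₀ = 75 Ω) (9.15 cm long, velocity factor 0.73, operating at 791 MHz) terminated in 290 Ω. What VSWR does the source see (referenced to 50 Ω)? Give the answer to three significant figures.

λ = v/f = 0.73·c / 791 MHz = 0.277 m
βl = 2π·l/λ = 2π × 0.33 = 119°
tan(βl) = -1.81
Z_in = Z_0·(Z_L + jZ_0·tanβl)/(Z_0 + jZ_L·tanβl) = 24.8 + j38 Ω
Γ_s = (Z_in − Z_s)/(Z_in + Z_s) = (-25.2 + j38)/(74.8 + j38), |Γ_s| = 0.543
VSWR = (1 + |Γ_s|)/(1 − |Γ_s|)

VSWR ≈ 3.38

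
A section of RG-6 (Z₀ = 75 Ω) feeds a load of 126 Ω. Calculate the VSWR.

Γ = (126 − 75)/(126 + 75) = 0.254
VSWR = (1 + 0.254)/(1 − 0.254)

VSWR ≈ 1.68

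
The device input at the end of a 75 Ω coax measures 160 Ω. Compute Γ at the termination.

Γ = 0.362

Γ = (Z_L − Z_0)/(Z_L + Z_0) = (160 − 75)/(160 + 75) = 85/235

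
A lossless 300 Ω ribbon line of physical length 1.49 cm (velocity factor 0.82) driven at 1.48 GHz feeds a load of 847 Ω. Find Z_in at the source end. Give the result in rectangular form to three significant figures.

Z_in ≈ 284 − j316 Ω

λ = v/f = 0.82·c / 1.48 GHz = 0.166 m
βl = 2π·l/λ = 2π × 0.0896 = 32.3°
tan(βl) = tan(32.3°) = 0.631
Z_in = Z_0·(Z_L + jZ_0·tanβl)/(Z_0 + jZ_L·tanβl)
     = 300·(847 + j189)/(300 + j535)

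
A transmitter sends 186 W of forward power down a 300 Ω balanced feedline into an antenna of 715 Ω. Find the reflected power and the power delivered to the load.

Γ = (715 − 300)/(715 + 300) = 0.409
|Γ|² = 0.167
P_refl = |Γ|²·P_inc = 31.1 W, P_del = (1 − |Γ|²)·P_inc = 155 W

P_reflected ≈ 31.1 W; P_delivered ≈ 155 W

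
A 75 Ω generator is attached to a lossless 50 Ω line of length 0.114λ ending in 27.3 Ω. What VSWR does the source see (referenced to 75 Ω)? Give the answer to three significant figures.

VSWR ≈ 2.19

βl = 2π × 0.114 = 41°
tan(βl) = 0.871
Z_in = Z_0·(Z_L + jZ_0·tanβl)/(Z_0 + jZ_L·tanβl) = 39.1 + j24.9 Ω
Γ_s = (Z_in − Z_s)/(Z_in + Z_s) = (-35.9 + j24.9)/(114 + j24.9), |Γ_s| = 0.374
VSWR = (1 + |Γ_s|)/(1 − |Γ_s|)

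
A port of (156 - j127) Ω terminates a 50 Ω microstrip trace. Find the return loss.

RL ≈ 3.3 dB

Γ = (106 − j127)/(206 − j127), |Γ| = 0.684
RL = −20·log₁₀|Γ| = −20·log₁₀(0.684)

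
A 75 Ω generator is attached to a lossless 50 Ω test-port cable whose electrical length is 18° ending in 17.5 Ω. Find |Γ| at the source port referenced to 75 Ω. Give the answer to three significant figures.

|Γ| ≈ 0.606

tan(βl) = 0.325
Z_in = Z_0·(Z_L + jZ_0·tanβl)/(Z_0 + jZ_L·tanβl) = 19.1 + j14.1 Ω
Γ_s = (Z_in − Z_s)/(Z_in + Z_s) = (-55.9 + j14.1)/(94.1 + j14.1), |Γ_s| = 0.606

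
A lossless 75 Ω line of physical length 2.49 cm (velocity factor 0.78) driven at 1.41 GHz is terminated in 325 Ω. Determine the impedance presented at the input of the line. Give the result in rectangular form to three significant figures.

λ = v/f = 0.78·c / 1.41 GHz = 0.166 m
βl = 2π·l/λ = 2π × 0.15 = 54°
tan(βl) = tan(54°) = 1.38
Z_in = Z_0·(Z_L + jZ_0·tanβl)/(Z_0 + jZ_L·tanβl)
     = 75·(325 + j103)/(75 + j448)

Z_in ≈ 25.7 − j50.2 Ω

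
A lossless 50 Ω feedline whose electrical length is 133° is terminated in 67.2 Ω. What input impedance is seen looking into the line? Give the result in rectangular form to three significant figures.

tan(βl) = tan(133°) = -1.07
Z_in = Z_0·(Z_L + jZ_0·tanβl)/(Z_0 + jZ_L·tanβl)
     = 50·(67.2 − j53.6)/(50 − j72.1)

Z_in ≈ 47 + j14 Ω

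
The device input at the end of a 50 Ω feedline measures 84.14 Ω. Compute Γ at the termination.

Γ = 0.255

Γ = (Z_L − Z_0)/(Z_L + Z_0) = (84.14 − 50)/(84.14 + 50) = 34.14/134.1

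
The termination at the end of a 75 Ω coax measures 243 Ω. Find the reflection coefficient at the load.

Γ = 0.528

Γ = (Z_L − Z_0)/(Z_L + Z_0) = (243 − 75)/(243 + 75) = 168/318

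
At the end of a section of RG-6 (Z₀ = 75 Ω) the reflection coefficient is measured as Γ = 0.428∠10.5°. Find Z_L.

Z_L ≈ 179 + j34.3 Ω

Z_L = Z_0·(1 + Γ)/(1 − Γ) = 75·(1.42 + j0.078)/(0.579 − j0.078)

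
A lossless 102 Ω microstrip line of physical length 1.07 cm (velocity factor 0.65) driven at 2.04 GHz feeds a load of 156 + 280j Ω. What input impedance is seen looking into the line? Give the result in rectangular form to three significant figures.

Z_in ≈ 77.8 − j200 Ω

λ = v/f = 0.65·c / 2.04 GHz = 0.0956 m
βl = 2π·l/λ = 2π × 0.112 = 40.3°
tan(βl) = tan(40.3°) = 0.848
Z_in = Z_0·(Z_L + jZ_0·tanβl)/(Z_0 + jZ_L·tanβl)
     = 102·(156 + j366)/(-135 + j132)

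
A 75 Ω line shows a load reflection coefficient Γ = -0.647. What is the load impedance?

Z_L ≈ 16.1 Ω

Z_L = Z_0·(1 + Γ)/(1 − Γ) = 75·(0.353)/(1.65)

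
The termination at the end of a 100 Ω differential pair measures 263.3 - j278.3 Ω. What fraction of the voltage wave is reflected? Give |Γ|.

|Γ| ≈ 0.705

Γ = (Z_L − Z_0)/(Z_L + Z_0) = (163.3 − j278.3)/(363.3 − j278.3)
|Γ| = 323/458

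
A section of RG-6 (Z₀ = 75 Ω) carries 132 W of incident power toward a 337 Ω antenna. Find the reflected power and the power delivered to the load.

P_reflected ≈ 53.4 W; P_delivered ≈ 78.6 W

Γ = (337 − 75)/(337 + 75) = 0.636
|Γ|² = 0.404
P_refl = |Γ|²·P_inc = 53.4 W, P_del = (1 − |Γ|²)·P_inc = 78.6 W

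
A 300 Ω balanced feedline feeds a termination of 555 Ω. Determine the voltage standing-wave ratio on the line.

VSWR ≈ 1.85

For a purely resistive load, VSWR = R_L/Z_0 or Z_0/R_L (whichever > 1) = 555/300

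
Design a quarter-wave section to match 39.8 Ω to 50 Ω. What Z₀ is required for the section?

Z_qwt = √(Z_0·R_L) = √(50 × 39.8) = √1990

Z_qwt ≈ 44.6 Ω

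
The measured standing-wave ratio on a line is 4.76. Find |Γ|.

|Γ| = (S − 1)/(S + 1) = (4.76 − 1)/(4.76 + 1) = 3.76/5.76

|Γ| ≈ 0.653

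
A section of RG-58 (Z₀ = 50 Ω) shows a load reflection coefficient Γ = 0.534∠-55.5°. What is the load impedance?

Z_L ≈ 52.5 − j64.7 Ω

Z_L = Z_0·(1 + Γ)/(1 − Γ) = 50·(1.3 − j0.44)/(0.698 + j0.44)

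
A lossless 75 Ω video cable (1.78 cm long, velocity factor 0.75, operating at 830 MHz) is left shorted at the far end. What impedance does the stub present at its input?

Z_in ≈ +j32.8 Ω

λ = v/f = 0.75·c / 830 MHz = 0.271 m
βl = 2π·l/λ = 2π × 0.0657 = 23.6°
tan(βl) = 0.438
For a shorted stub, Z_in = jZ_0·tan(βl)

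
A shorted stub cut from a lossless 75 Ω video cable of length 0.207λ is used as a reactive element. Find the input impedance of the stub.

Z_in ≈ +j271 Ω

βl = 2π × 0.207 = 74.5°
tan(βl) = 3.61
For a shorted stub, Z_in = jZ_0·tan(βl)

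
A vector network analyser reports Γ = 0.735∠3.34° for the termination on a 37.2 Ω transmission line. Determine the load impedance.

Z_L = Z_0·(1 + Γ)/(1 − Γ) = 37.2·(1.73 + j0.0428)/(0.266 − j0.0428)

Z_L ≈ 235 + j43.8 Ω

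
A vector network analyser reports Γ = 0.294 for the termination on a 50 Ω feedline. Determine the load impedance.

Z_L ≈ 91.6 Ω

Z_L = Z_0·(1 + Γ)/(1 − Γ) = 50·(1.29)/(0.706)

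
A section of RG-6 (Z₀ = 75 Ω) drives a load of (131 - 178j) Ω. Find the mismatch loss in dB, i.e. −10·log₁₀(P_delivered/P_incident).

Γ = (56 − j178)/(206 − j178), |Γ| = 0.685
|Γ|² = 0.47, so P_del/P_inc = 1 − |Γ|² = 0.53
ML = −10·log₁₀(1 − |Γ|²)

mismatch loss ≈ 2.76 dB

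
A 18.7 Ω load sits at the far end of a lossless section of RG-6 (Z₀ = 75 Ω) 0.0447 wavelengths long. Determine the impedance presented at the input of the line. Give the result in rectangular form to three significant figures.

Z_in ≈ 20.2 + j20.2 Ω

βl = 2π × 0.0447 = 16.1°
tan(βl) = tan(16.1°) = 0.288
Z_in = Z_0·(Z_L + jZ_0·tanβl)/(Z_0 + jZ_L·tanβl)
     = 75·(18.7 + j21.6)/(75 + j5.39)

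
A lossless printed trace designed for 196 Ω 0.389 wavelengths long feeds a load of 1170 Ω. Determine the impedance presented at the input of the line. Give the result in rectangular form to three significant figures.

βl = 2π × 0.389 = 140°
tan(βl) = tan(140°) = -0.838
Z_in = Z_0·(Z_L + jZ_0·tanβl)/(Z_0 + jZ_L·tanβl)
     = 196·(1170 − j164)/(196 − j980)

Z_in ≈ 76.5 + j219 Ω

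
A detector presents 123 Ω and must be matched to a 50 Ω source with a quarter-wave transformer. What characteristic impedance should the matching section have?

Z_qwt ≈ 78.4 Ω

Z_qwt = √(Z_0·R_L) = √(50 × 123) = √6150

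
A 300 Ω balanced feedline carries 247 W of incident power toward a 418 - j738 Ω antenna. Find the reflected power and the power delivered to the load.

|Γ| = |(118 − j738)/(718 − j738)| = 0.726
|Γ|² = 0.527
P_refl = |Γ|²·P_inc = 130 W, P_del = (1 − |Γ|²)·P_inc = 117 W

P_reflected ≈ 130 W; P_delivered ≈ 117 W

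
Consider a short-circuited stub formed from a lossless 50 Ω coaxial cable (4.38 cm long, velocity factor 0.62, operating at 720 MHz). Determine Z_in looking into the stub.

λ = v/f = 0.62·c / 720 MHz = 0.258 m
βl = 2π·l/λ = 2π × 0.17 = 61°
tan(βl) = 1.81
For a short-circuited stub, Z_in = jZ_0·tan(βl)

Z_in ≈ +j90.3 Ω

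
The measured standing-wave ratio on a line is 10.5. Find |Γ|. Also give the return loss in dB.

|Γ| ≈ 0.826; return loss ≈ 1.66 dB

|Γ| = (S − 1)/(S + 1) = (10.5 − 1)/(10.5 + 1) = 9.5/11.5
RL = −20·log₁₀|Γ| = −20·log₁₀(0.826)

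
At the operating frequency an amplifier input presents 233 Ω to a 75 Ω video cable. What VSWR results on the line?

Γ = (233 − 75)/(233 + 75) = 0.513
VSWR = (1 + 0.513)/(1 − 0.513)

VSWR ≈ 3.11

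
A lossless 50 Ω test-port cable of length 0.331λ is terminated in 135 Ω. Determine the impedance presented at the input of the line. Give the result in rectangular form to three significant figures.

Z_in ≈ 23.3 + j23.1 Ω

βl = 2π × 0.331 = 119°
tan(βl) = tan(119°) = -1.79
Z_in = Z_0·(Z_L + jZ_0·tanβl)/(Z_0 + jZ_L·tanβl)
     = 50·(135 − j89.6)/(50 − j242)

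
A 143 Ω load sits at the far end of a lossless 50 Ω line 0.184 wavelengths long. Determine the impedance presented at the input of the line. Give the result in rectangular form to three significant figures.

βl = 2π × 0.184 = 66.2°
tan(βl) = tan(66.2°) = 2.27
Z_in = Z_0·(Z_L + jZ_0·tanβl)/(Z_0 + jZ_L·tanβl)
     = 50·(143 + j114)/(50 + j325)

Z_in ≈ 20.4 − j18.9 Ω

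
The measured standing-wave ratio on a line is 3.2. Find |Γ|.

|Γ| = (S − 1)/(S + 1) = (3.2 − 1)/(3.2 + 1) = 2.2/4.2

|Γ| ≈ 0.524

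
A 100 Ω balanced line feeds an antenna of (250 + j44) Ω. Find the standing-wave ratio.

VSWR ≈ 2.59

Γ = (Z_L − Z_0)/(Z_L + Z_0) = (150 + j44)/(350 + j44)
|Γ| = 156/353 = 0.443
VSWR = (1 + |Γ|)/(1 − |Γ|) = 1.44/0.557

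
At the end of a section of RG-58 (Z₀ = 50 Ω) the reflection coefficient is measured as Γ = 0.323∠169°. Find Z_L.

Z_L ≈ 25.8 + j3.55 Ω

Z_L = Z_0·(1 + Γ)/(1 − Γ) = 50·(0.683 + j0.0616)/(1.32 − j0.0616)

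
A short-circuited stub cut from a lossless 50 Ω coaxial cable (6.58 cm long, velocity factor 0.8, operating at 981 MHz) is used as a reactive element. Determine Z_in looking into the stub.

λ = v/f = 0.8·c / 981 MHz = 0.245 m
βl = 2π·l/λ = 2π × 0.269 = 96.8°
tan(βl) = -8.36
For a short-circuited stub, Z_in = jZ_0·tan(βl)

Z_in ≈ −j418 Ω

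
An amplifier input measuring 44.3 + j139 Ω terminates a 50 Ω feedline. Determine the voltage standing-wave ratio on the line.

VSWR ≈ 10.6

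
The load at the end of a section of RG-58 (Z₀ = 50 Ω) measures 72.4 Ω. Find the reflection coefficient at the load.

Γ = 0.183

Γ = (Z_L − Z_0)/(Z_L + Z_0) = (72.4 − 50)/(72.4 + 50) = 22.4/122.4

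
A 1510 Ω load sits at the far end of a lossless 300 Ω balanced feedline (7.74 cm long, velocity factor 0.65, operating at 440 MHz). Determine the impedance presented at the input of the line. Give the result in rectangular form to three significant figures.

λ = v/f = 0.65·c / 440 MHz = 0.443 m
βl = 2π·l/λ = 2π × 0.175 = 62.9°
tan(βl) = tan(62.9°) = 1.95
Z_in = Z_0·(Z_L + jZ_0·tanβl)/(Z_0 + jZ_L·tanβl)
     = 300·(1510 + j586)/(300 + j2950)

Z_in ≈ 74.5 − j146 Ω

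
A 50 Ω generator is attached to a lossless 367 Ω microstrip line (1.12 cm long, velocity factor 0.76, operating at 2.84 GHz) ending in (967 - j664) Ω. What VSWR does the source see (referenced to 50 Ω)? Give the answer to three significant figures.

λ = v/f = 0.76·c / 2.84 GHz = 0.0803 m
βl = 2π·l/λ = 2π × 0.14 = 50.2°
tan(βl) = 1.2
Z_in = Z_0·(Z_L + jZ_0·tanβl)/(Z_0 + jZ_L·tanβl) = 118 − j188 Ω
Γ_s = (Z_in − Z_s)/(Z_in + Z_s) = (67.6 − j188)/(168 − j188), |Γ_s| = 0.793
VSWR = (1 + |Γ_s|)/(1 − |Γ_s|)

VSWR ≈ 8.65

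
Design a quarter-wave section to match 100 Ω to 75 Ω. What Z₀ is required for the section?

Z_qwt = √(Z_0·R_L) = √(75 × 100) = √7500

Z_qwt ≈ 86.6 Ω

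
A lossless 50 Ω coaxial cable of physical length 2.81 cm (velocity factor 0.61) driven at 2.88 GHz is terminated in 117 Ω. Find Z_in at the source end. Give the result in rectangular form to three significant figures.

Z_in ≈ 74.8 + j47.5 Ω

λ = v/f = 0.61·c / 2.88 GHz = 0.0635 m
βl = 2π·l/λ = 2π × 0.442 = 159°
tan(βl) = tan(159°) = -0.38
Z_in = Z_0·(Z_L + jZ_0·tanβl)/(Z_0 + jZ_L·tanβl)
     = 50·(117 − j19)/(50 − j44.4)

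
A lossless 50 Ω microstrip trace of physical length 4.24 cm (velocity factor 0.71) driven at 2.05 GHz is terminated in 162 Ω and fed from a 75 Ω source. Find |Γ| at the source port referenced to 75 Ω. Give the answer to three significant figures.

|Γ| ≈ 0.502

λ = v/f = 0.71·c / 2.05 GHz = 0.104 m
βl = 2π·l/λ = 2π × 0.408 = 147°
tan(βl) = -0.652
Z_in = Z_0·(Z_L + jZ_0·tanβl)/(Z_0 + jZ_L·tanβl) = 42.3 + j56.7 Ω
Γ_s = (Z_in − Z_s)/(Z_in + Z_s) = (-32.7 + j56.7)/(117 + j56.7), |Γ_s| = 0.502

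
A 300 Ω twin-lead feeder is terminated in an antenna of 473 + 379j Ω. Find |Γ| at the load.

|Γ| ≈ 0.484

Γ = (Z_L − Z_0)/(Z_L + Z_0) = (173 + j379)/(773 + j379)
|Γ| = 417/861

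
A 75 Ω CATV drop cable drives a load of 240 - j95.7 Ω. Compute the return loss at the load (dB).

RL ≈ 4.74 dB

Γ = (165 − j95.7)/(315 − j95.7), |Γ| = 0.579
RL = −20·log₁₀|Γ| = −20·log₁₀(0.579)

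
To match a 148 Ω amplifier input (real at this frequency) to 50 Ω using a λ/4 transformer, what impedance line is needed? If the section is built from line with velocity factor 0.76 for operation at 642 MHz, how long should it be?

Z_qwt ≈ 86 Ω; length ≈ 8.88 cm

Z_qwt = √(Z_0·R_L) = √(50 × 148) = √7400
λ = 0.76·c/f = 0.355 m, so l = λ/4 = 0.0888 m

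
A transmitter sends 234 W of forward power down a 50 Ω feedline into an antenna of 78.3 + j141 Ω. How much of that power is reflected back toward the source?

P_reflected ≈ 133 W

|Γ| = |(28.3 + j141)/(128.3 + j141)| = 0.754
|Γ|² = 0.569
P_refl = |Γ|²·P_inc = 133 W, P_del = (1 − |Γ|²)·P_inc = 101 W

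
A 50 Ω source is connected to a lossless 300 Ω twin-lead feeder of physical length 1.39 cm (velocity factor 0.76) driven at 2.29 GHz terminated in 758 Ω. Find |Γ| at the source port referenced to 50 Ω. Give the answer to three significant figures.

λ = v/f = 0.76·c / 2.29 GHz = 0.0996 m
βl = 2π·l/λ = 2π × 0.14 = 50.3°
tan(βl) = 1.2
Z_in = Z_0·(Z_L + jZ_0·tanβl)/(Z_0 + jZ_L·tanβl) = 181 − j190 Ω
Γ_s = (Z_in − Z_s)/(Z_in + Z_s) = (131 − j190)/(231 − j190), |Γ_s| = 0.771

|Γ| ≈ 0.771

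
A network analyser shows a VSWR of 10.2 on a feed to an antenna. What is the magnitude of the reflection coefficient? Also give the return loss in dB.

|Γ| = (S − 1)/(S + 1) = (10.2 − 1)/(10.2 + 1) = 9.2/11.2
RL = −20·log₁₀|Γ| = −20·log₁₀(0.821)

|Γ| ≈ 0.821; return loss ≈ 1.71 dB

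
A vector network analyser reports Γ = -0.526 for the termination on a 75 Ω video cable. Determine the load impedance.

Z_L = Z_0·(1 + Γ)/(1 − Γ) = 75·(0.474)/(1.53)

Z_L ≈ 23.3 Ω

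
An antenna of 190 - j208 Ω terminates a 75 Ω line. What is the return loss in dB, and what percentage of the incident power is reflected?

Γ = (115 − j208)/(265 − j208), |Γ| = 0.706
RL = −20·log₁₀(0.706) = 3.03 dB
P_refl/P_inc = |Γ|² = 0.498

RL ≈ 3.03 dB; 49.8% of incident power reflected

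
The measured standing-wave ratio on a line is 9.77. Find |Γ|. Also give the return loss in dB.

|Γ| = (S − 1)/(S + 1) = (9.77 − 1)/(9.77 + 1) = 8.77/10.8
RL = −20·log₁₀|Γ| = −20·log₁₀(0.814)

|Γ| ≈ 0.814; return loss ≈ 1.78 dB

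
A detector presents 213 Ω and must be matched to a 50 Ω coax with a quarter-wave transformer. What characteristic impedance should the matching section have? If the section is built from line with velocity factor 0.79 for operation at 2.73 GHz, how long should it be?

Z_qwt ≈ 103 Ω; length ≈ 2.17 cm

Z_qwt = √(Z_0·R_L) = √(50 × 213) = √10650
λ = 0.79·c/f = 0.0868 m, so l = λ/4 = 0.0217 m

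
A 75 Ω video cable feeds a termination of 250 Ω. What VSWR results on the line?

Γ = (250 − 75)/(250 + 75) = 0.538
VSWR = (1 + 0.538)/(1 − 0.538)

VSWR ≈ 3.33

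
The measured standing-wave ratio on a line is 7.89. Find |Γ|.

|Γ| = (S − 1)/(S + 1) = (7.89 − 1)/(7.89 + 1) = 6.89/8.89

|Γ| ≈ 0.775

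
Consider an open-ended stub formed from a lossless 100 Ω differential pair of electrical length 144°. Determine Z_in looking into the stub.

tan(βl) = -0.727
For an open-ended stub, Z_in = −jZ_0·cot(βl) = −jZ_0/tan(βl)

Z_in ≈ +j138 Ω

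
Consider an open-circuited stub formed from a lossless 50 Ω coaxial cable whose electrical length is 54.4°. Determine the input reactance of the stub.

tan(βl) = 1.4
For an open-circuited stub, Z_in = −jZ_0·cot(βl) = −jZ_0/tan(βl)

X_in ≈ -35.8 Ω (capacitive)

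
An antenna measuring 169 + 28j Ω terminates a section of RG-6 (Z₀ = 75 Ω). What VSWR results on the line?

VSWR ≈ 2.33

Γ = (Z_L − Z_0)/(Z_L + Z_0) = (94 + j28)/(244 + j28)
|Γ| = 98.1/246 = 0.399
VSWR = (1 + |Γ|)/(1 − |Γ|) = 1.4/0.601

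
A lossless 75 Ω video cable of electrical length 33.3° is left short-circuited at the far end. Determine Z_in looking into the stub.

tan(βl) = 0.657
For a short-circuited stub, Z_in = jZ_0·tan(βl)

Z_in ≈ +j49.3 Ω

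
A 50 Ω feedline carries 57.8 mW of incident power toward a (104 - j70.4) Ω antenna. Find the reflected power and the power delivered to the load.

P_reflected ≈ 15.9 mW; P_delivered ≈ 41.9 mW

|Γ| = |(54 − j70.4)/(154 − j70.4)| = 0.524
|Γ|² = 0.275
P_refl = |Γ|²·P_inc = 15.9 mW, P_del = (1 − |Γ|²)·P_inc = 41.9 mW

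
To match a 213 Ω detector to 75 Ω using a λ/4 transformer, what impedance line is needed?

Z_qwt = √(Z_0·R_L) = √(75 × 213) = √15980

Z_qwt ≈ 126 Ω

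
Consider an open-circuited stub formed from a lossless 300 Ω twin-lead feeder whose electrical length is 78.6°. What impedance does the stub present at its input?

Z_in ≈ −j60.5 Ω

tan(βl) = 4.96
For an open-circuited stub, Z_in = −jZ_0·cot(βl) = −jZ_0/tan(βl)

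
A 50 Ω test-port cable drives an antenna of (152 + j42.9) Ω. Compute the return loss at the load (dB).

Γ = (102 + j42.9)/(202 + j42.9), |Γ| = 0.536
RL = −20·log₁₀|Γ| = −20·log₁₀(0.536)

RL ≈ 5.42 dB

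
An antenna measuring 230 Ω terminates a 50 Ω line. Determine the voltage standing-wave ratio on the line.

For a purely resistive load, VSWR = R_L/Z_0 or Z_0/R_L (whichever > 1) = 230/50

VSWR ≈ 4.6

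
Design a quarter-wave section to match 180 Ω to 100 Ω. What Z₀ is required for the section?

Z_qwt ≈ 134 Ω

Z_qwt = √(Z_0·R_L) = √(100 × 180) = √18000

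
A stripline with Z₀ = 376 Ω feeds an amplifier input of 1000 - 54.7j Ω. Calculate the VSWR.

Γ = (Z_L − Z_0)/(Z_L + Z_0) = (624 − j54.7)/(1376 − j54.7)
|Γ| = 626/1380 = 0.455
VSWR = (1 + |Γ|)/(1 − |Γ|) = 1.45/0.545

VSWR ≈ 2.67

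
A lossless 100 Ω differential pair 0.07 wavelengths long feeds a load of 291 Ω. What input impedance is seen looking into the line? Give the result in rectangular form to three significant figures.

Z_in ≈ 124 − j122 Ω

βl = 2π × 0.07 = 25.2°
tan(βl) = tan(25.2°) = 0.471
Z_in = Z_0·(Z_L + jZ_0·tanβl)/(Z_0 + jZ_L·tanβl)
     = 100·(291 + j47.1)/(100 + j137)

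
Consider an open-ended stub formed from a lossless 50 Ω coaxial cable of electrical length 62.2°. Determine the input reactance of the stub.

tan(βl) = 1.9
For an open-ended stub, Z_in = −jZ_0·cot(βl) = −jZ_0/tan(βl)

X_in ≈ -26.4 Ω (capacitive)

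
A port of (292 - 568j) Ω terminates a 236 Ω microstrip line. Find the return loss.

Γ = (56 − j568)/(528 − j568), |Γ| = 0.736
RL = −20·log₁₀|Γ| = −20·log₁₀(0.736)

RL ≈ 2.66 dB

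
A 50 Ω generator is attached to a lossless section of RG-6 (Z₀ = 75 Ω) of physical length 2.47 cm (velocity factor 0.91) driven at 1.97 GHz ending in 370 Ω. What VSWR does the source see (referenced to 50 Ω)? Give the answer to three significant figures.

VSWR ≈ 4.1

λ = v/f = 0.91·c / 1.97 GHz = 0.139 m
βl = 2π·l/λ = 2π × 0.178 = 64.2°
tan(βl) = 2.07
Z_in = Z_0·(Z_L + jZ_0·tanβl)/(Z_0 + jZ_L·tanβl) = 18.6 − j34.5 Ω
Γ_s = (Z_in − Z_s)/(Z_in + Z_s) = (-31.4 − j34.5)/(68.6 − j34.5), |Γ_s| = 0.608
VSWR = (1 + |Γ_s|)/(1 − |Γ_s|)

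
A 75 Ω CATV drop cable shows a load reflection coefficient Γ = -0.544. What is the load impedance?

Z_L ≈ 22.2 Ω

Z_L = Z_0·(1 + Γ)/(1 − Γ) = 75·(0.456)/(1.54)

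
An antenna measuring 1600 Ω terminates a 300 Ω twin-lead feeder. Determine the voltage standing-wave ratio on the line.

VSWR ≈ 5.33

Γ = (1600 − 300)/(1600 + 300) = 0.684
VSWR = (1 + 0.684)/(1 − 0.684)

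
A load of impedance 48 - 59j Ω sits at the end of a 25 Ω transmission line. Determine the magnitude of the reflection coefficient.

|Γ| ≈ 0.675

Γ = (Z_L − Z_0)/(Z_L + Z_0) = (23 − j59)/(73 − j59)
|Γ| = 63.3/93.9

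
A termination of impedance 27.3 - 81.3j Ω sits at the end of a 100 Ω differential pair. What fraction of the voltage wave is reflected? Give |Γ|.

|Γ| ≈ 0.722

Γ = (Z_L − Z_0)/(Z_L + Z_0) = (-72.7 − j81.3)/(127.3 − j81.3)
|Γ| = 109/151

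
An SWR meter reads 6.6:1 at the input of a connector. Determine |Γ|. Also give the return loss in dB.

|Γ| = (S − 1)/(S + 1) = (6.6 − 1)/(6.6 + 1) = 5.6/7.6
RL = −20·log₁₀|Γ| = −20·log₁₀(0.737)

|Γ| ≈ 0.737; return loss ≈ 2.65 dB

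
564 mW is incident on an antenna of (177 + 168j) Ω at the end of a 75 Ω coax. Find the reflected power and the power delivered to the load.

P_reflected ≈ 238 mW; P_delivered ≈ 326 mW

|Γ| = |(102 + j168)/(252 + j168)| = 0.649
|Γ|² = 0.421
P_refl = |Γ|²·P_inc = 238 mW, P_del = (1 − |Γ|²)·P_inc = 326 mW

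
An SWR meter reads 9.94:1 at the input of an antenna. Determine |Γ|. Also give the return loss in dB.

|Γ| ≈ 0.817; return loss ≈ 1.75 dB

|Γ| = (S − 1)/(S + 1) = (9.94 − 1)/(9.94 + 1) = 8.94/10.9
RL = −20·log₁₀|Γ| = −20·log₁₀(0.817)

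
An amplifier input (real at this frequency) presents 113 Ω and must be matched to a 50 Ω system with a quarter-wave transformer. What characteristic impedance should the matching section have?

Z_qwt = √(Z_0·R_L) = √(50 × 113) = √5650

Z_qwt ≈ 75.2 Ω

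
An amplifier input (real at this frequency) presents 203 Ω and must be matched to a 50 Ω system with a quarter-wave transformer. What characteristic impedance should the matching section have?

Z_qwt ≈ 101 Ω

Z_qwt = √(Z_0·R_L) = √(50 × 203) = √10150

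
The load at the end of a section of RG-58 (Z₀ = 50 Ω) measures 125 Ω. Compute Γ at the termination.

Γ = 0.429

Γ = (Z_L − Z_0)/(Z_L + Z_0) = (125 − 50)/(125 + 50) = 75/175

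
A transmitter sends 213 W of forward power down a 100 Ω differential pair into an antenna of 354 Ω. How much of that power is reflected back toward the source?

P_reflected ≈ 66.7 W

Γ = (354 − 100)/(354 + 100) = 0.559
|Γ|² = 0.313
P_refl = |Γ|²·P_inc = 66.7 W, P_del = (1 − |Γ|²)·P_inc = 146 W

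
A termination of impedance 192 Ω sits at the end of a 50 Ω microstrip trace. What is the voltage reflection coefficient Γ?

Γ = 0.587

Γ = (Z_L − Z_0)/(Z_L + Z_0) = (192 − 50)/(192 + 50) = 142/242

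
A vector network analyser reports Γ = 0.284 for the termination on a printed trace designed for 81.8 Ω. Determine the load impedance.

Z_L = Z_0·(1 + Γ)/(1 − Γ) = 81.8·(1.28)/(0.716)

Z_L ≈ 147 Ω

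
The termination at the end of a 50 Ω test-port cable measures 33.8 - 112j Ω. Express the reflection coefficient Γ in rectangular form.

Γ = (Z_L − Z_0)/(Z_L + Z_0) = (-16.2 − j112)/(83.8 − j112)

Γ ≈ 0.572 − j0.572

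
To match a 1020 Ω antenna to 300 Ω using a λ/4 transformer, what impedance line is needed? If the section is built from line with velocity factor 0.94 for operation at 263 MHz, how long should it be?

Z_qwt = √(Z_0·R_L) = √(300 × 1020) = √306000
λ = 0.94·c/f = 1.07 m, so l = λ/4 = 0.268 m

Z_qwt ≈ 553 Ω; length ≈ 26.8 cm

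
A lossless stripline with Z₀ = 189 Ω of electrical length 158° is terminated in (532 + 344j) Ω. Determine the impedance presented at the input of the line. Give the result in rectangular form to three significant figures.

Z_in ≈ 144 + j248 Ω

tan(βl) = tan(158°) = -0.404
Z_in = Z_0·(Z_L + jZ_0·tanβl)/(Z_0 + jZ_L·tanβl)
     = 189·(532 + j268)/(328 − j215)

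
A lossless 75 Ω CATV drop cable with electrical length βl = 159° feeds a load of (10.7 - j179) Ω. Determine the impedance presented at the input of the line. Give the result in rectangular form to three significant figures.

Z_in ≈ 1220 − j1680 Ω

tan(βl) = tan(159°) = -0.384
Z_in = Z_0·(Z_L + jZ_0·tanβl)/(Z_0 + jZ_L·tanβl)
     = 75·(10.7 − j208)/(6.29 − j4.11)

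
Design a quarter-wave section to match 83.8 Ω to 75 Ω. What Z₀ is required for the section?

Z_qwt ≈ 79.3 Ω

Z_qwt = √(Z_0·R_L) = √(75 × 83.8) = √6285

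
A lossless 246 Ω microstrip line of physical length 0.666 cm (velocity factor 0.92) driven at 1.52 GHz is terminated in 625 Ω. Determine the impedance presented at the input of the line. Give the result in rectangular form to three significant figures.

λ = v/f = 0.92·c / 1.52 GHz = 0.182 m
βl = 2π·l/λ = 2π × 0.0367 = 13.2°
tan(βl) = tan(13.2°) = 0.235
Z_in = Z_0·(Z_L + jZ_0·tanβl)/(Z_0 + jZ_L·tanβl)
     = 246·(625 + j57.7)/(246 + j147)

Z_in ≈ 487 − j232 Ω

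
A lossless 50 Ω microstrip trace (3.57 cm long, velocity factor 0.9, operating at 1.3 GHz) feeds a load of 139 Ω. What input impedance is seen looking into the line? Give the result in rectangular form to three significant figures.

λ = v/f = 0.9·c / 1.3 GHz = 0.208 m
βl = 2π·l/λ = 2π × 0.172 = 61.9°
tan(βl) = tan(61.9°) = 1.87
Z_in = Z_0·(Z_L + jZ_0·tanβl)/(Z_0 + jZ_L·tanβl)
     = 50·(139 + j93.6)/(50 + j260)

Z_in ≈ 22.3 − j22.4 Ω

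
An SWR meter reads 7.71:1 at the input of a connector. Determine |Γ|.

|Γ| ≈ 0.77

|Γ| = (S − 1)/(S + 1) = (7.71 − 1)/(7.71 + 1) = 6.71/8.71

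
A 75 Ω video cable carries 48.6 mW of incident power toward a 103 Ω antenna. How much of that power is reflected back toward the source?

P_reflected ≈ 1.2 mW

Γ = (103 − 75)/(103 + 75) = 0.157
|Γ|² = 0.0247
P_refl = |Γ|²·P_inc = 1.2 mW, P_del = (1 − |Γ|²)·P_inc = 47.4 mW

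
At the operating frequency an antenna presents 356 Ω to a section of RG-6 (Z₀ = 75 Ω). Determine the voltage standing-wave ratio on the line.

VSWR ≈ 4.75

Γ = (356 − 75)/(356 + 75) = 0.652
VSWR = (1 + 0.652)/(1 − 0.652)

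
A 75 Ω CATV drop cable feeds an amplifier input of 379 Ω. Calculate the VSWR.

VSWR ≈ 5.05

For a purely resistive load, VSWR = R_L/Z_0 or Z_0/R_L (whichever > 1) = 379/75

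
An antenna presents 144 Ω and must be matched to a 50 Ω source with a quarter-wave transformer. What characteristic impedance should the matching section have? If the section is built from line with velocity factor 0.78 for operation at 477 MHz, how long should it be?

Z_qwt ≈ 84.9 Ω; length ≈ 12.3 cm

Z_qwt = √(Z_0·R_L) = √(50 × 144) = √7200
λ = 0.78·c/f = 0.491 m, so l = λ/4 = 0.123 m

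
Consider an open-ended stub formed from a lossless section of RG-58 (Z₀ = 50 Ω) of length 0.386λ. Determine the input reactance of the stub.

X_in ≈ 57.4 Ω (inductive)

βl = 2π × 0.386 = 139°
tan(βl) = -0.871
For an open-ended stub, Z_in = −jZ_0·cot(βl) = −jZ_0/tan(βl)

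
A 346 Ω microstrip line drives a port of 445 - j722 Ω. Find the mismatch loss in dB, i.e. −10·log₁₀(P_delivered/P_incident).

Γ = (99 − j722)/(791 − j722), |Γ| = 0.68
|Γ|² = 0.463, so P_del/P_inc = 1 − |Γ|² = 0.537
ML = −10·log₁₀(1 − |Γ|²)

mismatch loss ≈ 2.7 dB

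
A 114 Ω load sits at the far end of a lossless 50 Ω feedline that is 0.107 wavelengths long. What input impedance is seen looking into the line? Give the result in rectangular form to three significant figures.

Z_in ≈ 43.4 − j38.9 Ω

βl = 2π × 0.107 = 38.5°
tan(βl) = tan(38.5°) = 0.796
Z_in = Z_0·(Z_L + jZ_0·tanβl)/(Z_0 + jZ_L·tanβl)
     = 50·(114 + j39.8)/(50 + j90.7)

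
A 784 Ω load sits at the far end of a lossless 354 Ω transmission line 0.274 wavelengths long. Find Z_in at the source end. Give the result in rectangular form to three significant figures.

Z_in ≈ 163 + j42.6 Ω

βl = 2π × 0.274 = 98.6°
tan(βl) = tan(98.6°) = -6.58
Z_in = Z_0·(Z_L + jZ_0·tanβl)/(Z_0 + jZ_L·tanβl)
     = 354·(784 − j2330)/(354 − j5160)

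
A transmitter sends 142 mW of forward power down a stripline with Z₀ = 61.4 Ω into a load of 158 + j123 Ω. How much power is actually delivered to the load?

P_delivered ≈ 87.1 mW

|Γ| = |(96.6 + j123)/(219.4 + j123)| = 0.622
|Γ|² = 0.387
P_refl = |Γ|²·P_inc = 54.9 mW, P_del = (1 − |Γ|²)·P_inc = 87.1 mW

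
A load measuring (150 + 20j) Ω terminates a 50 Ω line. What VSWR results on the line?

Γ = (Z_L − Z_0)/(Z_L + Z_0) = (100 + j20)/(200 + j20)
|Γ| = 102/201 = 0.507
VSWR = (1 + |Γ|)/(1 − |Γ|) = 1.51/0.493

VSWR ≈ 3.06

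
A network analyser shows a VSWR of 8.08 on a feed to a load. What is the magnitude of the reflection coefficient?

|Γ| = (S − 1)/(S + 1) = (8.08 − 1)/(8.08 + 1) = 7.08/9.08

|Γ| ≈ 0.78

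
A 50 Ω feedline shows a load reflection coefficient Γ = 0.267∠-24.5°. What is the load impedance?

Z_L = Z_0·(1 + Γ)/(1 − Γ) = 50·(1.24 − j0.111)/(0.757 + j0.111)

Z_L ≈ 79.3 − j18.9 Ω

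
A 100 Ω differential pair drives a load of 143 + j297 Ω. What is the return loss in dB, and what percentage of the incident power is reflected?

Γ = (43 + j297)/(243 + j297), |Γ| = 0.782
RL = −20·log₁₀(0.782) = 2.14 dB
P_refl/P_inc = |Γ|² = 0.612

RL ≈ 2.14 dB; 61.2% of incident power reflected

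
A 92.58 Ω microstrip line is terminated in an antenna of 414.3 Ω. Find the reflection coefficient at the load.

Γ = (Z_L − Z_0)/(Z_L + Z_0) = (414.3 − 92.58)/(414.3 + 92.58) = 321.7/506.9

Γ = 0.635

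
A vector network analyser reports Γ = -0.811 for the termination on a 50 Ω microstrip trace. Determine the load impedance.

Z_L ≈ 5.22 Ω

Z_L = Z_0·(1 + Γ)/(1 − Γ) = 50·(0.189)/(1.81)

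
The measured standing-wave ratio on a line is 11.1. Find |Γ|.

|Γ| = (S − 1)/(S + 1) = (11.1 − 1)/(11.1 + 1) = 10.1/12.1

|Γ| ≈ 0.835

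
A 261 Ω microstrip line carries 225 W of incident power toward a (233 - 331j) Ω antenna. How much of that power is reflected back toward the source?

|Γ| = |(-28 − j331)/(494 − j331)| = 0.559
|Γ|² = 0.312
P_refl = |Γ|²·P_inc = 70.2 W, P_del = (1 − |Γ|²)·P_inc = 155 W

P_reflected ≈ 70.2 W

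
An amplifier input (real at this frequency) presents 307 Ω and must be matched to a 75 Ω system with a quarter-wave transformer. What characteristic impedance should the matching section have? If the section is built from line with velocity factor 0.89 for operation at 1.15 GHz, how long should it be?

Z_qwt = √(Z_0·R_L) = √(75 × 307) = √23020
λ = 0.89·c/f = 0.232 m, so l = λ/4 = 0.058 m

Z_qwt ≈ 152 Ω; length ≈ 5.8 cm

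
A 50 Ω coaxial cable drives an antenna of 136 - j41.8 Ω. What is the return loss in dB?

Γ = (86 − j41.8)/(186 − j41.8), |Γ| = 0.502
RL = −20·log₁₀|Γ| = −20·log₁₀(0.502)

RL ≈ 5.99 dB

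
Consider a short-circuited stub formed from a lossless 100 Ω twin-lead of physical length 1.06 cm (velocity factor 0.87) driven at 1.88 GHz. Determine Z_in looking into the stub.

Z_in ≈ +j52 Ω

λ = v/f = 0.87·c / 1.88 GHz = 0.139 m
βl = 2π·l/λ = 2π × 0.0764 = 27.5°
tan(βl) = 0.52
For a short-circuited stub, Z_in = jZ_0·tan(βl)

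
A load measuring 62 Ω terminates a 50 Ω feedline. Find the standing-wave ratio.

VSWR ≈ 1.24

Γ = (62 − 50)/(62 + 50) = 0.107
VSWR = (1 + 0.107)/(1 − 0.107)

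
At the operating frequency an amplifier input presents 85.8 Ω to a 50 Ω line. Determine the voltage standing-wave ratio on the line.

For a purely resistive load, VSWR = R_L/Z_0 or Z_0/R_L (whichever > 1) = 85.8/50

VSWR ≈ 1.72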